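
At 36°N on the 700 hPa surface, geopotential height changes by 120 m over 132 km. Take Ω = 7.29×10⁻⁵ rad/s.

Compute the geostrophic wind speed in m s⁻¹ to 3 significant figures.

Coriolis parameter at 36°N:
f = 2Ω sin φ = 2 × 7.29×10⁻⁵ × sin 36° = 8.57×10⁻⁵ s⁻¹
Height gradient: |∂Z/∂n| = 120 m / 132000 m = 9.09×10⁻⁴
On a pressure surface, geostrophic balance gives V_g = (g/f)|∂Z/∂n|:
V_g = 9.81 × 9.09×10⁻⁴ / 8.57×10⁻⁵ = 104 m/s

104 m s⁻¹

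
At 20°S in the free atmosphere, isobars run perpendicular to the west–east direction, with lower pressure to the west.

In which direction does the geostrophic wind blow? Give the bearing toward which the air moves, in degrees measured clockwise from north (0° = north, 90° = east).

180°

The pressure-gradient force points toward the west (bearing 270°).
Geostrophic balance: in the Southern Hemisphere the Coriolis force deflects motion to the left, so the geostrophic wind blows 90° to the left of the pressure-gradient force (low pressure on the right).
Rotating 270° by 90° counterclockwise gives 180° — the wind blows toward the south.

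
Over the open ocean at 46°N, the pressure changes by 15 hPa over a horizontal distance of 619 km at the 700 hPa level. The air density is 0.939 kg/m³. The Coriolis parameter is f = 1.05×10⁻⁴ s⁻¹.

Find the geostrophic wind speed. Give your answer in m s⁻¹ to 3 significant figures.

24.6 m s⁻¹

Pressure gradient: |∂P/∂n| = 1500 Pa / 619000 m = 2.42×10⁻³ Pa/m
Geostrophic balance (pressure-gradient force = Coriolis force):
V_g = (1/(fρ)) |∂P/∂n| = 2.42×10⁻³ / (1.05×10⁻⁴ × 0.939) = 24.6 m/s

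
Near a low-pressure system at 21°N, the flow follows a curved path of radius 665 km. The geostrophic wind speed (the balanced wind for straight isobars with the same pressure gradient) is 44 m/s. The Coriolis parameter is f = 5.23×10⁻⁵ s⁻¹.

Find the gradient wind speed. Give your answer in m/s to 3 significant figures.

Around a low, centrifugal force acts outward with Coriolis, so pressure-gradient force balances both:
(1/ρ)|∂P/∂n| = fV + V²/R  →  V² + fR·V − fR·V_g = 0
With fR = 5.23×10⁻⁵ × 665×10³ m = 34.8 m/s:
V = [−fR + √((fR)² + 4 fR V_g)]/2 = [−34.8 + √(34.8² + 4×34.8×44)]/2 = 25.4 m/s
Subgeostrophic (V < V_g = 44 m/s), as expected around a low.

25.4 m/s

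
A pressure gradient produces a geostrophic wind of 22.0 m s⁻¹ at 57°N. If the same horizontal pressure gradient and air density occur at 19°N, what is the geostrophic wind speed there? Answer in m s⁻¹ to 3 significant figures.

With the same pressure gradient and density, V_g ∝ 1/f ∝ 1/sin φ.
V₂ = V₁ · sin φ₁ / sin φ₂ = 22.0 × sin 57° / sin 19°
V₂ = 22.0 × 0.8387/0.3256 = 56.7 m s⁻¹

56.7 m s⁻¹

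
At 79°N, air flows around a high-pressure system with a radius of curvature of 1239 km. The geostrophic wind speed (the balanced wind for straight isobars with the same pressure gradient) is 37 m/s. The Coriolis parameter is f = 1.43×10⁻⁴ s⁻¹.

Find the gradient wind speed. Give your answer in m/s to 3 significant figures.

52.6 m/s

Around a high, pressure-gradient force acts outward with centrifugal, so Coriolis balances both:
fV = (1/ρ)|∂P/∂n| + V²/R  →  V² − fR·V + fR·V_g = 0
With fR = 1.43×10⁻⁴ × 1239×10³ m = 177 m/s:
V = [fR − √((fR)² − 4 fR V_g)]/2 = [177 − √(177² − 4×177×37)]/2 = 52.6 m/s
Supergeostrophic (V > V_g = 37 m/s), as expected around a high.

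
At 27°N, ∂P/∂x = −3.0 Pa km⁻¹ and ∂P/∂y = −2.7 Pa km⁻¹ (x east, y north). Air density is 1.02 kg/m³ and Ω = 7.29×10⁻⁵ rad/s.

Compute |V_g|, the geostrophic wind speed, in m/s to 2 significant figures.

60 m/s

Coriolis parameter at 27°N:
f = 2Ω sin φ = 2 × 7.29×10⁻⁵ × sin 27° = 6.62×10⁻⁵ s⁻¹
Component geostrophic relations (x east, y north):
u_g = −(1/(fρ)) ∂P/∂y,  v_g = (1/(fρ)) ∂P/∂x
u_g = −(−2.7×10⁻³)/(6.62×10⁻⁵ × 1.02) = 40.0 m/s;  v_g = (−3.0×10⁻³)/(6.62×10⁻⁵ × 1.02) = −44.4 m/s
|V_g| = √(u_g² + v_g²) = 59.8 m/s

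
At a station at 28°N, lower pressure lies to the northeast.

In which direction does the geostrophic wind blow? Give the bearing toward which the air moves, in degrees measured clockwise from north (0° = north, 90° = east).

The pressure-gradient force points toward the northeast (bearing 045°).
Geostrophic balance: in the Northern Hemisphere the Coriolis force deflects motion to the right, so the geostrophic wind blows 90° to the right of the pressure-gradient force (low pressure on the left).
Rotating 045° by 90° clockwise gives 135° — the wind blows toward the southeast.

135°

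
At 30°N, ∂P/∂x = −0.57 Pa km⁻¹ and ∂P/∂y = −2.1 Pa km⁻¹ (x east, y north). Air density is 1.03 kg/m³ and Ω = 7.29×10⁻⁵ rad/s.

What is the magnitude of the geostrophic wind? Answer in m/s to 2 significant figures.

29 m/s

Coriolis parameter at 30°N:
f = 2Ω sin φ = 2 × 7.29×10⁻⁵ × sin 30° = 7.29×10⁻⁵ s⁻¹
Component geostrophic relations (x east, y north):
u_g = −(1/(fρ)) ∂P/∂y,  v_g = (1/(fρ)) ∂P/∂x
u_g = −(−2.1×10⁻³)/(7.29×10⁻⁵ × 1.03) = 28.0 m/s;  v_g = (−0.57×10⁻³)/(7.29×10⁻⁵ × 1.03) = −7.59 m/s
|V_g| = √(u_g² + v_g²) = 29.0 m/s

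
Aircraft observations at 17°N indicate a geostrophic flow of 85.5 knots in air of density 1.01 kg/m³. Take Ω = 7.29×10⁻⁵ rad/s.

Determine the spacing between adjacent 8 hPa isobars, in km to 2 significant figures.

420 km

Coriolis parameter at 17°N:
f = 2Ω sin φ = 2 × 7.29×10⁻⁵ × sin 17° = 4.26×10⁻⁵ s⁻¹
Wind speed in SI: 85.5 knots = 44.0 m/s
Geostrophic balance rearranged: |∂P/∂n| = f ρ V_g
|∂P/∂n| = 4.26×10⁻⁵ × 1.01 × 44.0 = 1.89×10⁻³ Pa/m
Isobar spacing: Δn = ΔP/|∂P/∂n| = 800 Pa / 1.89×10⁻³ Pa/m = 422446 m ≈ 420 km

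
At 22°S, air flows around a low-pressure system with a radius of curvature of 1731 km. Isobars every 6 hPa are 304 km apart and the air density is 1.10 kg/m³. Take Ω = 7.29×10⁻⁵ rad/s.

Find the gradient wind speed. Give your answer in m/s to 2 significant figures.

26 m/s

Coriolis parameter at 22°S:
f = 2Ω sin φ = 2 × 7.29×10⁻⁵ × sin 22° = 5.46×10⁻⁵ s⁻¹
Pressure gradient: |∂P/∂n| = 600 Pa / 304000 m = 1.97×10⁻³ Pa/m
Geostrophic speed: V_g = |∂P/∂n|/(fρ) = 1.97×10⁻³/(5.46×10⁻⁵ × 1.10) = 32.9 m/s
Around a low, centrifugal force acts outward with Coriolis, so pressure-gradient force balances both:
(1/ρ)|∂P/∂n| = fV + V²/R  →  V² + fR·V − fR·V_g = 0
With fR = 5.46×10⁻⁵ × 1731×10³ m = 94.5 m/s:
V = [−fR + √((fR)² + 4 fR V_g)]/2 = [−94.5 + √(94.5² + 4×94.5×32.9)]/2 = 25.8 m/s
Subgeostrophic (V < V_g = 32.9 m/s), as expected around a low.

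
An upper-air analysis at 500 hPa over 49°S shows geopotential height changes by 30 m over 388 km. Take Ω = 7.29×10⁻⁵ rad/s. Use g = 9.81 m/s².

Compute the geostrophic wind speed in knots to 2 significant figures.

13 knots

Coriolis parameter at 49°S:
f = 2Ω sin φ = 2 × 7.29×10⁻⁵ × sin 49° = 1.10×10⁻⁴ s⁻¹
Height gradient: |∂Z/∂n| = 30 m / 388000 m = 7.73×10⁻⁵
On a pressure surface, geostrophic balance gives V_g = (g/f)|∂Z/∂n|:
V_g = 9.81 × 7.73×10⁻⁵ / 1.10×10⁻⁴ = 6.89 m/s
Converting: 6.89 m/s × 1.944 = 13 knots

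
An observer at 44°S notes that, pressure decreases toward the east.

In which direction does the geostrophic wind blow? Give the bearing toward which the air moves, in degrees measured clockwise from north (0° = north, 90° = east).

000°

The pressure-gradient force points toward the east (bearing 090°).
Geostrophic balance: in the Southern Hemisphere the Coriolis force deflects motion to the left, so the geostrophic wind blows 90° to the left of the pressure-gradient force (low pressure on the right).
Rotating 090° by 90° counterclockwise gives 000° — the wind blows toward the north.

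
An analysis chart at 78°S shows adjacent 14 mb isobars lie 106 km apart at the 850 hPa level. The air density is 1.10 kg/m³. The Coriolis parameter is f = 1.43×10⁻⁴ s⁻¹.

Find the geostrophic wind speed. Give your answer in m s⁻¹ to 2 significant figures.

84 m s⁻¹

Pressure gradient: |∂P/∂n| = 1400 Pa / 106000 m = 1.32×10⁻² Pa/m
Geostrophic balance (pressure-gradient force = Coriolis force):
V_g = (1/(fρ)) |∂P/∂n| = 1.32×10⁻² / (1.43×10⁻⁴ × 1.10) = 84.0 m/s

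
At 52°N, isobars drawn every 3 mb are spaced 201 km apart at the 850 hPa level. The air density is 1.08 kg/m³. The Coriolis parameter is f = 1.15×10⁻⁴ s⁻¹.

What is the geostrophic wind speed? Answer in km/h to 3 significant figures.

Pressure gradient: |∂P/∂n| = 300 Pa / 201000 m = 1.49×10⁻³ Pa/m
Geostrophic balance (pressure-gradient force = Coriolis force):
V_g = (1/(fρ)) |∂P/∂n| = 1.49×10⁻³ / (1.15×10⁻⁴ × 1.08) = 12.0 m/s
Converting: 12.0 m/s × 3.6 = 43.3 km/h

43.3 km/h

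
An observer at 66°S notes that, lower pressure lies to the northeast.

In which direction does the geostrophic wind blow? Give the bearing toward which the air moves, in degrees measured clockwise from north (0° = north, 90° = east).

315°

The pressure-gradient force points toward the northeast (bearing 045°).
Geostrophic balance: in the Southern Hemisphere the Coriolis force deflects motion to the left, so the geostrophic wind blows 90° to the left of the pressure-gradient force (low pressure on the right).
Rotating 045° by 90° counterclockwise gives 315° — the wind blows toward the northwest.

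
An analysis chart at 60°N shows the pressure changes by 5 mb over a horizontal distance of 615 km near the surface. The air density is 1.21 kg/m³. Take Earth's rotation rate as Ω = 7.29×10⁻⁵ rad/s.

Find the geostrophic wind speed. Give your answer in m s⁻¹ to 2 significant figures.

Coriolis parameter at 60°N:
f = 2Ω sin φ = 2 × 7.29×10⁻⁵ × sin 60° = 1.26×10⁻⁴ s⁻¹
Pressure gradient: |∂P/∂n| = 500 Pa / 615000 m = 8.13×10⁻⁴ Pa/m
Geostrophic balance (pressure-gradient force = Coriolis force):
V_g = (1/(fρ)) |∂P/∂n| = 8.13×10⁻⁴ / (1.26×10⁻⁴ × 1.21) = 5.32 m/s

5.3 m s⁻¹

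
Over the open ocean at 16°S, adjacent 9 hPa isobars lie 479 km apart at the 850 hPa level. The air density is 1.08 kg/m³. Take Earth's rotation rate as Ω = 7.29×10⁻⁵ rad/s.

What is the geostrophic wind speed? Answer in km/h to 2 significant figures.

160 km/h

Coriolis parameter at 16°S:
f = 2Ω sin φ = 2 × 7.29×10⁻⁵ × sin 16° = 4.02×10⁻⁵ s⁻¹
Pressure gradient: |∂P/∂n| = 900 Pa / 479000 m = 1.88×10⁻³ Pa/m
Geostrophic balance (pressure-gradient force = Coriolis force):
V_g = (1/(fρ)) |∂P/∂n| = 1.88×10⁻³ / (4.02×10⁻⁵ × 1.08) = 43.3 m/s
Converting: 43.3 m/s × 3.6 = 160 km/h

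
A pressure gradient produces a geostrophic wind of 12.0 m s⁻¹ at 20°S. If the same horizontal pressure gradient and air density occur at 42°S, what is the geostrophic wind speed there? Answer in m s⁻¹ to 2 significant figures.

With the same pressure gradient and density, V_g ∝ 1/f ∝ 1/sin φ.
V₂ = V₁ · sin φ₁ / sin φ₂ = 12.0 × sin 20° / sin 42°
V₂ = 12.0 × 0.3420/0.6691 = 6.1 m s⁻¹

6.1 m s⁻¹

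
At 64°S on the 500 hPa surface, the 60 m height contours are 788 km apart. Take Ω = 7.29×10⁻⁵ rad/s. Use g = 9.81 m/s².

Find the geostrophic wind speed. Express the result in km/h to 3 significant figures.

20.5 km/h

Coriolis parameter at 64°S:
f = 2Ω sin φ = 2 × 7.29×10⁻⁵ × sin 64° = 1.31×10⁻⁴ s⁻¹
Height gradient: |∂Z/∂n| = 60 m / 788000 m = 7.61×10⁻⁵
On a pressure surface, geostrophic balance gives V_g = (g/f)|∂Z/∂n|:
V_g = 9.81 × 7.61×10⁻⁵ / 1.31×10⁻⁴ = 5.70 m/s
Converting: 5.70 m/s × 3.6 = 20.5 km/h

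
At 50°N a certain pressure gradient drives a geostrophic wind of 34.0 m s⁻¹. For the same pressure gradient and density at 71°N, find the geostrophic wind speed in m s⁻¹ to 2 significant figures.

With the same pressure gradient and density, V_g ∝ 1/f ∝ 1/sin φ.
V₂ = V₁ · sin φ₁ / sin φ₂ = 34.0 × sin 50° / sin 71°
V₂ = 34.0 × 0.7660/0.9455 = 28 m s⁻¹

28 m s⁻¹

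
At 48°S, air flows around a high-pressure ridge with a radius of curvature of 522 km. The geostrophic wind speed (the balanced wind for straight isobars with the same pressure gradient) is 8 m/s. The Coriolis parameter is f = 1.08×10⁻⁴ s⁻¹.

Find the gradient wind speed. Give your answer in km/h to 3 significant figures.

Around a high, pressure-gradient force acts outward with centrifugal, so Coriolis balances both:
fV = (1/ρ)|∂P/∂n| + V²/R  →  V² − fR·V + fR·V_g = 0
With fR = 1.08×10⁻⁴ × 522×10³ m = 56.4 m/s:
V = [fR − √((fR)² − 4 fR V_g)]/2 = [56.4 − √(56.4² − 4×56.4×8)]/2 = 9.65 m/s
Supergeostrophic (V > V_g = 8 m/s), as expected around a high.
Converting: 9.65 m/s × 3.6 = 34.7 km/h

34.7 km/h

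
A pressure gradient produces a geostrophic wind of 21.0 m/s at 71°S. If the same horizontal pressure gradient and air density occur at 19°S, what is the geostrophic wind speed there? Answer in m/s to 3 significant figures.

With the same pressure gradient and density, V_g ∝ 1/f ∝ 1/sin φ.
V₂ = V₁ · sin φ₁ / sin φ₂ = 21.0 × sin 71° / sin 19°
V₂ = 21.0 × 0.9455/0.3256 = 61.0 m/s

61.0 m/s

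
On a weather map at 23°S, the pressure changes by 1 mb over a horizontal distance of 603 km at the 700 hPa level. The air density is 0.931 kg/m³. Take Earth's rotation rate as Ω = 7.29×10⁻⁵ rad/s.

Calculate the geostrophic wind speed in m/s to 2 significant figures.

Coriolis parameter at 23°S:
f = 2Ω sin φ = 2 × 7.29×10⁻⁵ × sin 23° = 5.70×10⁻⁵ s⁻¹
Pressure gradient: |∂P/∂n| = 100 Pa / 603000 m = 1.66×10⁻⁴ Pa/m
Geostrophic balance (pressure-gradient force = Coriolis force):
V_g = (1/(fρ)) |∂P/∂n| = 1.66×10⁻⁴ / (5.70×10⁻⁵ × 0.931) = 3.13 m/s

3.1 m/s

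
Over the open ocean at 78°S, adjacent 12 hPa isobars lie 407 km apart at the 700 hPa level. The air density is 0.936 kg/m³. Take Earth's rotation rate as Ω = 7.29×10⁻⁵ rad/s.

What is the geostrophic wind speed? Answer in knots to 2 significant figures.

43 knots

Coriolis parameter at 78°S:
f = 2Ω sin φ = 2 × 7.29×10⁻⁵ × sin 78° = 1.43×10⁻⁴ s⁻¹
Pressure gradient: |∂P/∂n| = 1200 Pa / 407000 m = 2.95×10⁻³ Pa/m
Geostrophic balance (pressure-gradient force = Coriolis force):
V_g = (1/(fρ)) |∂P/∂n| = 2.95×10⁻³ / (1.43×10⁻⁴ × 0.936) = 22.1 m/s
Converting: 22.1 m/s × 1.944 = 43 knots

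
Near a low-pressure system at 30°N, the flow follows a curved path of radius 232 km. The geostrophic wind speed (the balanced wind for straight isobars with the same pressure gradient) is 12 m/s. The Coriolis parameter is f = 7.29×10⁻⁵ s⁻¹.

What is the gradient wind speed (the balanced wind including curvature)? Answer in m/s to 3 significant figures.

Around a low, centrifugal force acts outward with Coriolis, so pressure-gradient force balances both:
(1/ρ)|∂P/∂n| = fV + V²/R  →  V² + fR·V − fR·V_g = 0
With fR = 7.29×10⁻⁵ × 232×10³ m = 16.9 m/s:
V = [−fR + √((fR)² + 4 fR V_g)]/2 = [−16.9 + √(16.9² + 4×16.9×12)]/2 = 8.11 m/s
Subgeostrophic (V < V_g = 12 m/s), as expected around a low.

8.11 m/s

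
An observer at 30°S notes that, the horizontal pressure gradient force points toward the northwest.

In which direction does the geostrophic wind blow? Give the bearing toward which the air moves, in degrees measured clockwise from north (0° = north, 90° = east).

225°

The pressure-gradient force points toward the northwest (bearing 315°).
Geostrophic balance: in the Southern Hemisphere the Coriolis force deflects motion to the left, so the geostrophic wind blows 90° to the left of the pressure-gradient force (low pressure on the right).
Rotating 315° by 90° counterclockwise gives 225° — the wind blows toward the southwest.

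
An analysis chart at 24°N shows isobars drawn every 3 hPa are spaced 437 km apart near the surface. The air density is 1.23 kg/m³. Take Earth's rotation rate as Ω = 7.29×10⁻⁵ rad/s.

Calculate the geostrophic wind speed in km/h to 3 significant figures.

33.9 km/h

Coriolis parameter at 24°N:
f = 2Ω sin φ = 2 × 7.29×10⁻⁵ × sin 24° = 5.93×10⁻⁵ s⁻¹
Pressure gradient: |∂P/∂n| = 300 Pa / 437000 m = 6.86×10⁻⁴ Pa/m
Geostrophic balance (pressure-gradient force = Coriolis force):
V_g = (1/(fρ)) |∂P/∂n| = 6.86×10⁻⁴ / (5.93×10⁻⁵ × 1.23) = 9.41 m/s
Converting: 9.41 m/s × 3.6 = 33.9 km/h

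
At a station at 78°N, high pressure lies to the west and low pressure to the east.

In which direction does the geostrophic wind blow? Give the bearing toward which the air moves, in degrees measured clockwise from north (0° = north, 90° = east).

The pressure-gradient force points toward the east (bearing 090°).
Geostrophic balance: in the Northern Hemisphere the Coriolis force deflects motion to the right, so the geostrophic wind blows 90° to the right of the pressure-gradient force (low pressure on the left).
Rotating 090° by 90° clockwise gives 180° — the wind blows toward the south.

180°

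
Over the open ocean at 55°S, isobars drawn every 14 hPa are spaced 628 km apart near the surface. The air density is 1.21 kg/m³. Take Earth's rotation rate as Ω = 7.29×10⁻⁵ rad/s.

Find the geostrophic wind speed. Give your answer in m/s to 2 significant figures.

Coriolis parameter at 55°S:
f = 2Ω sin φ = 2 × 7.29×10⁻⁵ × sin 55° = 1.19×10⁻⁴ s⁻¹
Pressure gradient: |∂P/∂n| = 1400 Pa / 628000 m = 2.23×10⁻³ Pa/m
Geostrophic balance (pressure-gradient force = Coriolis force):
V_g = (1/(fρ)) |∂P/∂n| = 2.23×10⁻³ / (1.19×10⁻⁴ × 1.21) = 15.4 m/s

15 m/s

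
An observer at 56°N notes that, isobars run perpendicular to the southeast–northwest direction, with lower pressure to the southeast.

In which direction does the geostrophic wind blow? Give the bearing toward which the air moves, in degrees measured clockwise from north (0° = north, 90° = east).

The pressure-gradient force points toward the southeast (bearing 135°).
Geostrophic balance: in the Northern Hemisphere the Coriolis force deflects motion to the right, so the geostrophic wind blows 90° to the right of the pressure-gradient force (low pressure on the left).
Rotating 135° by 90° clockwise gives 225° — the wind blows toward the southwest.

225°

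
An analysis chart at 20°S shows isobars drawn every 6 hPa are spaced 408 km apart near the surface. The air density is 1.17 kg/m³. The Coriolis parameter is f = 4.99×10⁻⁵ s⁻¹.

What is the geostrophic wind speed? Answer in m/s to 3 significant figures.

25.2 m/s

Pressure gradient: |∂P/∂n| = 600 Pa / 408000 m = 1.47×10⁻³ Pa/m
Geostrophic balance (pressure-gradient force = Coriolis force):
V_g = (1/(fρ)) |∂P/∂n| = 1.47×10⁻³ / (4.99×10⁻⁵ × 1.17) = 25.2 m/s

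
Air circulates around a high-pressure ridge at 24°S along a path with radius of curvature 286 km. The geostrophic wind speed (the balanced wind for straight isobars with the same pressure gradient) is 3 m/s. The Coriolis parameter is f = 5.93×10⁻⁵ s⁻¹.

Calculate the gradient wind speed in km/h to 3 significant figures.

Around a high, pressure-gradient force acts outward with centrifugal, so Coriolis balances both:
fV = (1/ρ)|∂P/∂n| + V²/R  →  V² − fR·V + fR·V_g = 0
With fR = 5.93×10⁻⁵ × 286×10³ m = 17.0 m/s:
V = [fR − √((fR)² − 4 fR V_g)]/2 = [17.0 − √(17.0² − 4×17.0×3)]/2 = 3.89 m/s
Supergeostrophic (V > V_g = 3 m/s), as expected around a high.
Converting: 3.89 m/s × 3.6 = 14.0 km/h

14.0 km/h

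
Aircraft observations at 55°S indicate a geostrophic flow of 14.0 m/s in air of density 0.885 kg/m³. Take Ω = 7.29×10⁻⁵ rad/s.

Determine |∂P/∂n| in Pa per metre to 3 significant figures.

Coriolis parameter at 55°S:
f = 2Ω sin φ = 2 × 7.29×10⁻⁵ × sin 55° = 1.19×10⁻⁴ s⁻¹
Geostrophic balance rearranged: |∂P/∂n| = f ρ V_g
|∂P/∂n| = 1.19×10⁻⁴ × 0.885 × 14.0 = 1.48×10⁻³ Pa/m

1.48×10⁻³ Pa/m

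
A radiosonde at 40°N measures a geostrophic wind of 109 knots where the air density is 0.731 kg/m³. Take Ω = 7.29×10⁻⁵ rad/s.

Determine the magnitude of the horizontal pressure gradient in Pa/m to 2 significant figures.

Coriolis parameter at 40°N:
f = 2Ω sin φ = 2 × 7.29×10⁻⁵ × sin 40° = 9.37×10⁻⁵ s⁻¹
Wind speed in SI: 109 knots = 56.1 m/s
Geostrophic balance rearranged: |∂P/∂n| = f ρ V_g
|∂P/∂n| = 9.37×10⁻⁵ × 0.731 × 56.1 = 3.84×10⁻³ Pa/m

3.8×10⁻³ Pa/m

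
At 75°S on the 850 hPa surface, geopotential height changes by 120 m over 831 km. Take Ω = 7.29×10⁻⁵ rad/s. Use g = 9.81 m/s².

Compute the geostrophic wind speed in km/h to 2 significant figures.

Coriolis parameter at 75°S:
f = 2Ω sin φ = 2 × 7.29×10⁻⁵ × sin 75° = 1.41×10⁻⁴ s⁻¹
Height gradient: |∂Z/∂n| = 120 m / 831000 m = 1.44×10⁻⁴
On a pressure surface, geostrophic balance gives V_g = (g/f)|∂Z/∂n|:
V_g = 9.81 × 1.44×10⁻⁴ / 1.41×10⁻⁴ = 10.1 m/s
Converting: 10.1 m/s × 3.6 = 36 km/h

36 km/h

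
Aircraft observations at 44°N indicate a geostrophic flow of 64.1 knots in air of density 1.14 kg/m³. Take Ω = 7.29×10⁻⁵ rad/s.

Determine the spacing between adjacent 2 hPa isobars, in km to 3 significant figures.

52.5 km

Coriolis parameter at 44°N:
f = 2Ω sin φ = 2 × 7.29×10⁻⁵ × sin 44° = 1.01×10⁻⁴ s⁻¹
Wind speed in SI: 64.1 knots = 33.0 m/s
Geostrophic balance rearranged: |∂P/∂n| = f ρ V_g
|∂P/∂n| = 1.01×10⁻⁴ × 1.14 × 33.0 = 3.81×10⁻³ Pa/m
Isobar spacing: Δn = ΔP/|∂P/∂n| = 200 Pa / 3.81×10⁻³ Pa/m = 52529 m ≈ 52.5 km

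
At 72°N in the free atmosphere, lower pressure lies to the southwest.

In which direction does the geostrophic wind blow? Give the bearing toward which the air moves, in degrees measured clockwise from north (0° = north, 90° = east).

The pressure-gradient force points toward the southwest (bearing 225°).
Geostrophic balance: in the Northern Hemisphere the Coriolis force deflects motion to the right, so the geostrophic wind blows 90° to the right of the pressure-gradient force (low pressure on the left).
Rotating 225° by 90° clockwise gives 315° — the wind blows toward the northwest.

315°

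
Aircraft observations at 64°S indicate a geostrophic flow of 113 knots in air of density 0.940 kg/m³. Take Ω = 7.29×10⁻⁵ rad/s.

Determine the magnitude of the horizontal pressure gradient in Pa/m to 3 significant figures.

Coriolis parameter at 64°S:
f = 2Ω sin φ = 2 × 7.29×10⁻⁵ × sin 64° = 1.31×10⁻⁴ s⁻¹
Wind speed in SI: 113 knots = 58.1 m/s
Geostrophic balance rearranged: |∂P/∂n| = f ρ V_g
|∂P/∂n| = 1.31×10⁻⁴ × 0.940 × 58.1 = 7.16×10⁻³ Pa/m

7.16×10⁻³ Pa/m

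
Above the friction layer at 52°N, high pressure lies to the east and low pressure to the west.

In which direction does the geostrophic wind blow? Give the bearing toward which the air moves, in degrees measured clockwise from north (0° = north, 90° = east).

The pressure-gradient force points toward the west (bearing 270°).
Geostrophic balance: in the Northern Hemisphere the Coriolis force deflects motion to the right, so the geostrophic wind blows 90° to the right of the pressure-gradient force (low pressure on the left).
Rotating 270° by 90° clockwise gives 000° — the wind blows toward the north.

000°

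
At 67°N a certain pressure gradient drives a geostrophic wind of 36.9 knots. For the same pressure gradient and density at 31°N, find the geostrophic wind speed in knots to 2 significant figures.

With the same pressure gradient and density, V_g ∝ 1/f ∝ 1/sin φ.
V₂ = V₁ · sin φ₁ / sin φ₂ = 36.9 × sin 67° / sin 31°
V₂ = 36.9 × 0.9205/0.5150 = 66 knots

66 knots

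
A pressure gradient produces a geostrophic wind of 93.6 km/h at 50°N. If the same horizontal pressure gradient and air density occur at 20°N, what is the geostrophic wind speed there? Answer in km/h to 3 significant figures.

210 km/h

With the same pressure gradient and density, V_g ∝ 1/f ∝ 1/sin φ.
V₂ = V₁ · sin φ₁ / sin φ₂ = 93.6 × sin 50° / sin 20°
V₂ = 93.6 × 0.7660/0.3420 = 210 km/h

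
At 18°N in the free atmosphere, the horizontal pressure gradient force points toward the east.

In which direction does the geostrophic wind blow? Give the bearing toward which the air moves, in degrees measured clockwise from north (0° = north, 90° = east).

180°

The pressure-gradient force points toward the east (bearing 090°).
Geostrophic balance: in the Northern Hemisphere the Coriolis force deflects motion to the right, so the geostrophic wind blows 90° to the right of the pressure-gradient force (low pressure on the left).
Rotating 090° by 90° clockwise gives 180° — the wind blows toward the south.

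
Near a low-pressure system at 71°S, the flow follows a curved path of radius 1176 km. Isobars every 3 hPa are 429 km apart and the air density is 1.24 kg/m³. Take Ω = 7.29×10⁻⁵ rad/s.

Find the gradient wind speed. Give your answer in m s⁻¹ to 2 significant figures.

4.0 m s⁻¹

Coriolis parameter at 71°S:
f = 2Ω sin φ = 2 × 7.29×10⁻⁵ × sin 71° = 1.38×10⁻⁴ s⁻¹
Pressure gradient: |∂P/∂n| = 300 Pa / 429000 m = 6.99×10⁻⁴ Pa/m
Geostrophic speed: V_g = |∂P/∂n|/(fρ) = 6.99×10⁻⁴/(1.38×10⁻⁴ × 1.24) = 4.09 m/s
Around a low, centrifugal force acts outward with Coriolis, so pressure-gradient force balances both:
(1/ρ)|∂P/∂n| = fV + V²/R  →  V² + fR·V − fR·V_g = 0
With fR = 1.38×10⁻⁴ × 1176×10³ m = 162 m/s:
V = [−fR + √((fR)² + 4 fR V_g)]/2 = [−162 + √(162² + 4×162×4.09)]/2 = 3.99 m/s
Subgeostrophic (V < V_g = 4.09 m/s), as expected around a low.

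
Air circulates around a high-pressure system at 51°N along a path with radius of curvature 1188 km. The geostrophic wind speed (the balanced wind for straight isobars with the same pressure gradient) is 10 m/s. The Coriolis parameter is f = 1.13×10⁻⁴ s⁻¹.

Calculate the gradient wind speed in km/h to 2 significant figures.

39 km/h

Around a high, pressure-gradient force acts outward with centrifugal, so Coriolis balances both:
fV = (1/ρ)|∂P/∂n| + V²/R  →  V² − fR·V + fR·V_g = 0
With fR = 1.13×10⁻⁴ × 1188×10³ m = 134 m/s:
V = [fR − √((fR)² − 4 fR V_g)]/2 = [134 − √(134² − 4×134×10)]/2 = 10.9 m/s
Supergeostrophic (V > V_g = 10 m/s), as expected around a high.
Converting: 10.9 m/s × 3.6 = 39 km/h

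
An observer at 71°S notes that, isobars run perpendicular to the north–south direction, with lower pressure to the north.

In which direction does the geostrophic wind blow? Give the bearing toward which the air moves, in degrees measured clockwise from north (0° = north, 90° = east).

The pressure-gradient force points toward the north (bearing 000°).
Geostrophic balance: in the Southern Hemisphere the Coriolis force deflects motion to the left, so the geostrophic wind blows 90° to the left of the pressure-gradient force (low pressure on the right).
Rotating 000° by 90° counterclockwise gives 270° — the wind blows toward the west.

270°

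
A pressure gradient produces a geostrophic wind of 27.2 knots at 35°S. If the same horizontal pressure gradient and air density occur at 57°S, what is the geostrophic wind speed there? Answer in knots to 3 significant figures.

With the same pressure gradient and density, V_g ∝ 1/f ∝ 1/sin φ.
V₂ = V₁ · sin φ₁ / sin φ₂ = 27.2 × sin 35° / sin 57°
V₂ = 27.2 × 0.5736/0.8387 = 18.6 knots

18.6 knots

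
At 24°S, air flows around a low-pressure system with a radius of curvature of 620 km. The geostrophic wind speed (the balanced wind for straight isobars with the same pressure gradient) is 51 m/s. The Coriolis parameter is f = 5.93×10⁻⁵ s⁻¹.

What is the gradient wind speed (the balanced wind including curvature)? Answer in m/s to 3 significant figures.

28.7 m/s

Around a low, centrifugal force acts outward with Coriolis, so pressure-gradient force balances both:
(1/ρ)|∂P/∂n| = fV + V²/R  →  V² + fR·V − fR·V_g = 0
With fR = 5.93×10⁻⁵ × 620×10³ m = 36.8 m/s:
V = [−fR + √((fR)² + 4 fR V_g)]/2 = [−36.8 + √(36.8² + 4×36.8×51)]/2 = 28.7 m/s
Subgeostrophic (V < V_g = 51 m/s), as expected around a low.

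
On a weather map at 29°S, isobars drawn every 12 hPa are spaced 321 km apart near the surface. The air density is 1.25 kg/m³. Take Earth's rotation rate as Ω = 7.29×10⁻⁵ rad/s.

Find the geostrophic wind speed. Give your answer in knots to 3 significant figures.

Coriolis parameter at 29°S:
f = 2Ω sin φ = 2 × 7.29×10⁻⁵ × sin 29° = 7.07×10⁻⁵ s⁻¹
Pressure gradient: |∂P/∂n| = 1200 Pa / 321000 m = 3.74×10⁻³ Pa/m
Geostrophic balance (pressure-gradient force = Coriolis force):
V_g = (1/(fρ)) |∂P/∂n| = 3.74×10⁻³ / (7.07×10⁻⁵ × 1.25) = 42.3 m/s
Converting: 42.3 m/s × 1.944 = 82.2 knots

82.2 knots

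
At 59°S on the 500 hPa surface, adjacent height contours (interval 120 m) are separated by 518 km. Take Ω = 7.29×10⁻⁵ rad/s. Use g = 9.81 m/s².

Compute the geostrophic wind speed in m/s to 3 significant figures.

Coriolis parameter at 59°S:
f = 2Ω sin φ = 2 × 7.29×10⁻⁵ × sin 59° = 1.25×10⁻⁴ s⁻¹
Height gradient: |∂Z/∂n| = 120 m / 518000 m = 2.32×10⁻⁴
On a pressure surface, geostrophic balance gives V_g = (g/f)|∂Z/∂n|:
V_g = 9.81 × 2.32×10⁻⁴ / 1.25×10⁻⁴ = 18.2 m/s

18.2 m/s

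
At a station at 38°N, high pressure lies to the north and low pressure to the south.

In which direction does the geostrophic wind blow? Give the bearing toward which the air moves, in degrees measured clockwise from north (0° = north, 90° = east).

The pressure-gradient force points toward the south (bearing 180°).
Geostrophic balance: in the Northern Hemisphere the Coriolis force deflects motion to the right, so the geostrophic wind blows 90° to the right of the pressure-gradient force (low pressure on the left).
Rotating 180° by 90° clockwise gives 270° — the wind blows toward the west.

270°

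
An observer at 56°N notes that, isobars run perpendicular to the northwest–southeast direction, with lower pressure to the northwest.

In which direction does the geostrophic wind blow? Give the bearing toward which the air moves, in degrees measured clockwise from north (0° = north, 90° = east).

The pressure-gradient force points toward the northwest (bearing 315°).
Geostrophic balance: in the Northern Hemisphere the Coriolis force deflects motion to the right, so the geostrophic wind blows 90° to the right of the pressure-gradient force (low pressure on the left).
Rotating 315° by 90° clockwise gives 045° — the wind blows toward the northeast.

045°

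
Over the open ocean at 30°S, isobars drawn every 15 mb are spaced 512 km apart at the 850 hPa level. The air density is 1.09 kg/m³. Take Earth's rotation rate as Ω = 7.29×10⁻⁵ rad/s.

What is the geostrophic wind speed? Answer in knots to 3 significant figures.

Coriolis parameter at 30°S:
f = 2Ω sin φ = 2 × 7.29×10⁻⁵ × sin 30° = 7.29×10⁻⁵ s⁻¹
Pressure gradient: |∂P/∂n| = 1500 Pa / 512000 m = 2.93×10⁻³ Pa/m
Geostrophic balance (pressure-gradient force = Coriolis force):
V_g = (1/(fρ)) |∂P/∂n| = 2.93×10⁻³ / (7.29×10⁻⁵ × 1.09) = 36.9 m/s
Converting: 36.9 m/s × 1.944 = 71.7 knots

71.7 knots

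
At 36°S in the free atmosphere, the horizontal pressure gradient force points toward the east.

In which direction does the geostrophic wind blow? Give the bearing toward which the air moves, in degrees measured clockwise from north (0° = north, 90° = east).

000°

The pressure-gradient force points toward the east (bearing 090°).
Geostrophic balance: in the Southern Hemisphere the Coriolis force deflects motion to the left, so the geostrophic wind blows 90° to the left of the pressure-gradient force (low pressure on the right).
Rotating 090° by 90° counterclockwise gives 000° — the wind blows toward the north.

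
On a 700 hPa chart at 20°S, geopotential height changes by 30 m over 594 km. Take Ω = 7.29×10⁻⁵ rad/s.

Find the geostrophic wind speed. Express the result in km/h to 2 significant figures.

Coriolis parameter at 20°S:
f = 2Ω sin φ = 2 × 7.29×10⁻⁵ × sin 20° = 4.99×10⁻⁵ s⁻¹
Height gradient: |∂Z/∂n| = 30 m / 594000 m = 5.05×10⁻⁵
On a pressure surface, geostrophic balance gives V_g = (g/f)|∂Z/∂n|:
V_g = 9.81 × 5.05×10⁻⁵ / 4.99×10⁻⁵ = 9.94 m/s
Converting: 9.94 m/s × 3.6 = 36 km/h

36 km/h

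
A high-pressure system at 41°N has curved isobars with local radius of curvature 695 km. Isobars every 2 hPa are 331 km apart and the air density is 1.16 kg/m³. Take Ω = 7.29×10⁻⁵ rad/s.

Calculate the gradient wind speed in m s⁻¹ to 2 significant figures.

6.0 m s⁻¹

Coriolis parameter at 41°N:
f = 2Ω sin φ = 2 × 7.29×10⁻⁵ × sin 41° = 9.57×10⁻⁵ s⁻¹
Pressure gradient: |∂P/∂n| = 200 Pa / 331000 m = 6.04×10⁻⁴ Pa/m
Geostrophic speed: V_g = |∂P/∂n|/(fρ) = 6.04×10⁻⁴/(9.57×10⁻⁵ × 1.16) = 5.45 m/s
Around a high, pressure-gradient force acts outward with centrifugal, so Coriolis balances both:
fV = (1/ρ)|∂P/∂n| + V²/R  →  V² − fR·V + fR·V_g = 0
With fR = 9.57×10⁻⁵ × 695×10³ m = 66.5 m/s:
V = [fR − √((fR)² − 4 fR V_g)]/2 = [66.5 − √(66.5² − 4×66.5×5.45)]/2 = 5.98 m/s
Supergeostrophic (V > V_g = 5.45 m/s), as expected around a high.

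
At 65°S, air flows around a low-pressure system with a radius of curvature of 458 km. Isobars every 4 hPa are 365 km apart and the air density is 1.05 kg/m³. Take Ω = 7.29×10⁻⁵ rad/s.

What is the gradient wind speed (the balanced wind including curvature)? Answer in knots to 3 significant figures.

Coriolis parameter at 65°S:
f = 2Ω sin φ = 2 × 7.29×10⁻⁵ × sin 65° = 1.32×10⁻⁴ s⁻¹
Pressure gradient: |∂P/∂n| = 400 Pa / 365000 m = 1.10×10⁻³ Pa/m
Geostrophic speed: V_g = |∂P/∂n|/(fρ) = 1.10×10⁻³/(1.32×10⁻⁴ × 1.05) = 7.90 m/s
Around a low, centrifugal force acts outward with Coriolis, so pressure-gradient force balances both:
(1/ρ)|∂P/∂n| = fV + V²/R  →  V² + fR·V − fR·V_g = 0
With fR = 1.32×10⁻⁴ × 458×10³ m = 60.5 m/s:
V = [−fR + √((fR)² + 4 fR V_g)]/2 = [−60.5 + √(60.5² + 4×60.5×7.9)]/2 = 7.07 m/s
Subgeostrophic (V < V_g = 7.9 m/s), as expected around a low.
Converting: 7.07 m/s × 1.944 = 13.7 knots

13.7 knots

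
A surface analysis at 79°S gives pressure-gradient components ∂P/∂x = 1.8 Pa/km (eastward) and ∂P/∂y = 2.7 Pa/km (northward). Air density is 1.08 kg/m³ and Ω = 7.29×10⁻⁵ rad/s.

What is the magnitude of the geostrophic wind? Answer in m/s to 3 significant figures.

Coriolis parameter at 79°S:
f = 2Ω sin φ = 2 × 7.29×10⁻⁵ × sin 79° = 1.43×10⁻⁴ s⁻¹
In the Southern Hemisphere f is negative: f = −1.43×10⁻⁴ s⁻¹.
Component geostrophic relations (x east, y north):
u_g = −(1/(fρ)) ∂P/∂y,  v_g = (1/(fρ)) ∂P/∂x
u_g = −(2.7×10⁻³)/(−1.43×10⁻⁴ × 1.08) = 17.5 m/s;  v_g = (1.8×10⁻³)/(−1.43×10⁻⁴ × 1.08) = −11.6 m/s
|V_g| = √(u_g² + v_g²) = 21.0 m/s

21.0 m/s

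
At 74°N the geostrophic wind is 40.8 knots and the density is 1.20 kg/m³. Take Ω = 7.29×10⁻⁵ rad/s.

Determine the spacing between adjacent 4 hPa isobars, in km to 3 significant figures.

Coriolis parameter at 74°N:
f = 2Ω sin φ = 2 × 7.29×10⁻⁵ × sin 74° = 1.40×10⁻⁴ s⁻¹
Wind speed in SI: 40.8 knots = 21.0 m/s
Geostrophic balance rearranged: |∂P/∂n| = f ρ V_g
|∂P/∂n| = 1.40×10⁻⁴ × 1.20 × 21.0 = 3.53×10⁻³ Pa/m
Isobar spacing: Δn = ΔP/|∂P/∂n| = 400 Pa / 3.53×10⁻³ Pa/m = 113313 m ≈ 113 km

113 km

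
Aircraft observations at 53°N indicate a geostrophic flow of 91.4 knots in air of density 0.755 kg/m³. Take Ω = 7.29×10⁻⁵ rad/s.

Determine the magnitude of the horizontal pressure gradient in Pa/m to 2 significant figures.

Coriolis parameter at 53°N:
f = 2Ω sin φ = 2 × 7.29×10⁻⁵ × sin 53° = 1.16×10⁻⁴ s⁻¹
Wind speed in SI: 91.4 knots = 47.0 m/s
Geostrophic balance rearranged: |∂P/∂n| = f ρ V_g
|∂P/∂n| = 1.16×10⁻⁴ × 0.755 × 47.0 = 4.13×10⁻³ Pa/m

4.1×10⁻³ Pa/m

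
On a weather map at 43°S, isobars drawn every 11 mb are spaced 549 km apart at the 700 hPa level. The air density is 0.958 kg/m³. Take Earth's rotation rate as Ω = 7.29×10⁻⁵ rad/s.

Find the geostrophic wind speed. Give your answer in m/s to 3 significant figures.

Coriolis parameter at 43°S:
f = 2Ω sin φ = 2 × 7.29×10⁻⁵ × sin 43° = 9.94×10⁻⁵ s⁻¹
Pressure gradient: |∂P/∂n| = 1100 Pa / 549000 m = 2.00×10⁻³ Pa/m
Geostrophic balance (pressure-gradient force = Coriolis force):
V_g = (1/(fρ)) |∂P/∂n| = 2.00×10⁻³ / (9.94×10⁻⁵ × 0.958) = 21.0 m/s

21.0 m/s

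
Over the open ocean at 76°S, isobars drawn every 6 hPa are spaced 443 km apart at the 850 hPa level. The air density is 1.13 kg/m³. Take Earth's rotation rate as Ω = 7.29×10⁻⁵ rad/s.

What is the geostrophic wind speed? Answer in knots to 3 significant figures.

Coriolis parameter at 76°S:
f = 2Ω sin φ = 2 × 7.29×10⁻⁵ × sin 76° = 1.41×10⁻⁴ s⁻¹
Pressure gradient: |∂P/∂n| = 600 Pa / 443000 m = 1.35×10⁻³ Pa/m
Geostrophic balance (pressure-gradient force = Coriolis force):
V_g = (1/(fρ)) |∂P/∂n| = 1.35×10⁻³ / (1.41×10⁻⁴ × 1.13) = 8.47 m/s
Converting: 8.47 m/s × 1.944 = 16.5 knots

16.5 knots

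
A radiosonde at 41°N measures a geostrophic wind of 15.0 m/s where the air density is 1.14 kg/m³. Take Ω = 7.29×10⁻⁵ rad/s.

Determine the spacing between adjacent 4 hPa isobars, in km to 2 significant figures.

Coriolis parameter at 41°N:
f = 2Ω sin φ = 2 × 7.29×10⁻⁵ × sin 41° = 9.57×10⁻⁵ s⁻¹
Geostrophic balance rearranged: |∂P/∂n| = f ρ V_g
|∂P/∂n| = 9.57×10⁻⁵ × 1.14 × 15.0 = 1.64×10⁻³ Pa/m
Isobar spacing: Δn = ΔP/|∂P/∂n| = 400 Pa / 1.64×10⁻³ Pa/m = 244548 m ≈ 240 km

240 km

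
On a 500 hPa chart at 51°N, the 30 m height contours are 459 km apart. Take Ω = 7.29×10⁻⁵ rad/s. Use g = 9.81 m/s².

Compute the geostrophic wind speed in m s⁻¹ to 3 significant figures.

Coriolis parameter at 51°N:
f = 2Ω sin φ = 2 × 7.29×10⁻⁵ × sin 51° = 1.13×10⁻⁴ s⁻¹
Height gradient: |∂Z/∂n| = 30 m / 459000 m = 6.54×10⁻⁵
On a pressure surface, geostrophic balance gives V_g = (g/f)|∂Z/∂n|:
V_g = 9.81 × 6.54×10⁻⁵ / 1.13×10⁻⁴ = 5.66 m/s

5.66 m s⁻¹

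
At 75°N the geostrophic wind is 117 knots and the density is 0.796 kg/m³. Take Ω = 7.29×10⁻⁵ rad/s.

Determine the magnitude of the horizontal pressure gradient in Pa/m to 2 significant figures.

Coriolis parameter at 75°N:
f = 2Ω sin φ = 2 × 7.29×10⁻⁵ × sin 75° = 1.41×10⁻⁴ s⁻¹
Wind speed in SI: 117 knots = 60.2 m/s
Geostrophic balance rearranged: |∂P/∂n| = f ρ V_g
|∂P/∂n| = 1.41×10⁻⁴ × 0.796 × 60.2 = 6.75×10⁻³ Pa/m

6.7×10⁻³ Pa/m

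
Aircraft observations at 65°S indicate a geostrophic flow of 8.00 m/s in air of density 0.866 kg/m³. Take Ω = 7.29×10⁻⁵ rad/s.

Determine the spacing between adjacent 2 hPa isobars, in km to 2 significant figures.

220 km

Coriolis parameter at 65°S:
f = 2Ω sin φ = 2 × 7.29×10⁻⁵ × sin 65° = 1.32×10⁻⁴ s⁻¹
Geostrophic balance rearranged: |∂P/∂n| = f ρ V_g
|∂P/∂n| = 1.32×10⁻⁴ × 0.866 × 8.00 = 9.15×10⁻⁴ Pa/m
Isobar spacing: Δn = ΔP/|∂P/∂n| = 200 Pa / 9.15×10⁻⁴ Pa/m = 218469 m ≈ 220 km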